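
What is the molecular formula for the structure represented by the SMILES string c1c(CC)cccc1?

C8H10

Heavy atoms from the SMILES: 8 C.
Implicit hydrogens by atom environment:
  5 × C (aromatic): 1 H each → 5
  1 × C: 3 H
  1 × C: 2 H
  1 × C (aromatic): no H
  Total hydrogens = 10.
Molecular formula: C8H10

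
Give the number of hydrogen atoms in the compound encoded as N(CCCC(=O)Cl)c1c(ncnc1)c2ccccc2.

14

Hydrogens are implicit in SMILES; fill each atom to its normal valence:
  7 × C (aromatic): 1 H each → 7
  3 × C: 2 H each → 6
  3 × C (aromatic): no H
  2 × N (aromatic): no H
  1 × C: no H
  1 × Cl: no H
  1 × N: 1 H
  1 × O: no H
  Total hydrogens = 14.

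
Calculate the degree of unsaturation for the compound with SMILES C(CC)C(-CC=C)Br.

1

Molecular formula from the SMILES: C7H13Br.
DoU = (2C + 2 + N − H − X)/2 = (2·7 + 2 + 0 − 13 − 1)/2 = 2/2 = 1.
(Structurally: 0 ring(s) + 1 π bond(s) = 1.)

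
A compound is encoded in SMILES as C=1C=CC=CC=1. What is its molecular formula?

Heavy atoms from the SMILES: 6 C.
Implicit hydrogens by atom environment:
  6 × C (aromatic): 1 H each → 6
  Total hydrogens = 6.
Molecular formula: C6H6

C6H6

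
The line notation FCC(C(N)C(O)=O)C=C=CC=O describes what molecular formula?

Heavy atoms from the SMILES: 8 C, 1 F, 1 N, 3 O.
Implicit hydrogens by atom environment:
  5 × C: 1 H each → 5
  2 × C: no H
  2 × O: no H
  1 × C: 2 H
  1 × F: no H
  1 × N: 2 H
  1 × O: 1 H
  Total hydrogens = 10.
Molecular formula: C8H10FNO3

C8H10FNO3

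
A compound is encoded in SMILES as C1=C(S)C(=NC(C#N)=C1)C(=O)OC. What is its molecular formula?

Heavy atoms from the SMILES: 8 C, 2 N, 2 O, 1 S.
Implicit hydrogens by atom environment:
  3 × C (aromatic): no H
  2 × C (aromatic): 1 H each → 2
  2 × C: no H
  2 × O: no H
  1 × C: 3 H
  1 × N (aromatic): no H
  1 × N: no H
  1 × S: 1 H
  Total hydrogens = 6.
Molecular formula: C8H6N2O2S

C8H6N2O2S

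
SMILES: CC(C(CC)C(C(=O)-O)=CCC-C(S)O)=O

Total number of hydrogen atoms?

Hydrogens are implicit in SMILES; fill each atom to its normal valence:
  3 × C: 2 H each → 6
  3 × C: 1 H each → 3
  3 × C: no H
  2 × C: 3 H each → 6
  2 × O: 1 H each → 2
  2 × O: no H
  1 × S: 1 H
  Total hydrogens = 18.

18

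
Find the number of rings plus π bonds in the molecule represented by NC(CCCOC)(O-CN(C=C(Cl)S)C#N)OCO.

3

Molecular formula from the SMILES: C10H18ClN3O4S.
DoU = (2C + 2 + N − H − X)/2 = (2·10 + 2 + 3 − 18 − 1)/2 = 6/2 = 3.
(Structurally: 0 ring(s) + 3 π bond(s) = 3.)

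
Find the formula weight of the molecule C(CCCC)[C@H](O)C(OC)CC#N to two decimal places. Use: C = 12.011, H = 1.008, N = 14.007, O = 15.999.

Molecular formula: C10H19NO2.
M = 10×12.011 + 19×1.008 + 1×14.007 + 2×15.999 = 185.27 g/mol.

185.27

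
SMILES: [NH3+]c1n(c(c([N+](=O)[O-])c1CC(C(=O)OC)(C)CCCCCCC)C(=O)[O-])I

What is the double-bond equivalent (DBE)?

Molecular formula from the SMILES: C17H26IN3O6.
DoU = (2C + 2 + N − H − X)/2 = (2·17 + 2 + 3 − 26 − 1)/2 = 12/2 = 6.
(Structurally: 1 ring(s) + 5 π bond(s) = 6.)

6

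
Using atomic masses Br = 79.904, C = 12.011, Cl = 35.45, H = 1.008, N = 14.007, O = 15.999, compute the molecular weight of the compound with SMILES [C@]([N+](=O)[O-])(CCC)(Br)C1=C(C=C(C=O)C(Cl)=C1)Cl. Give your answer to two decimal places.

355.01

Molecular formula: C11H10BrCl2NO3.
M = 1×79.904 + 11×12.011 + 2×35.45 + 10×1.008 + 1×14.007 + 3×15.999 = 355.01 g/mol.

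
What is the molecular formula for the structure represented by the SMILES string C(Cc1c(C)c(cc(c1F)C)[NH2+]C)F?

Heavy atoms from the SMILES: 11 C, 2 F, 1 N.
Implicit hydrogens by atom environment:
  5 × C (aromatic): no H
  3 × C: 3 H each → 9
  2 × C: 2 H each → 4
  2 × F: no H
  1 × C (aromatic): 1 H
  1 × N (charge +1): 2 H
  Total hydrogens = 16.
Net charge +1.
Molecular formula: C11H16F2N+

C11H16F2N+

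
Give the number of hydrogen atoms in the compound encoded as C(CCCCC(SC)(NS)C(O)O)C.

Hydrogens are implicit in SMILES; fill each atom to its normal valence:
  5 × C: 2 H each → 10
  2 × C: 3 H each → 6
  2 × O: 1 H each → 2
  1 × C: 1 H
  1 × C: no H
  1 × N: 1 H
  1 × S: 1 H
  1 × S: no H
  Total hydrogens = 21.

21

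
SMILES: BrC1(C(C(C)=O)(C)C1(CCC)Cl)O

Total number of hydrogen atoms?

Hydrogens are implicit in SMILES; fill each atom to its normal valence:
  4 × C: no H
  3 × C: 3 H each → 9
  2 × C: 2 H each → 4
  1 × Br: no H
  1 × Cl: no H
  1 × O: 1 H
  1 × O: no H
  Total hydrogens = 14.

14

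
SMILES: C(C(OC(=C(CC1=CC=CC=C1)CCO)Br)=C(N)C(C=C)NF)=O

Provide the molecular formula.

Heavy atoms from the SMILES: 1 Br, 17 C, 1 F, 2 N, 3 O.
Implicit hydrogens by atom environment:
  5 × C (aromatic): 1 H each → 5
  4 × C: 2 H each → 8
  4 × C: no H
  3 × C: 1 H each → 3
  2 × O: no H
  1 × Br: no H
  1 × C (aromatic): no H
  1 × F: no H
  1 × N: 2 H
  1 × N: 1 H
  1 × O: 1 H
  Total hydrogens = 20.
Molecular formula: C17H20BrFN2O3

C17H20BrFN2O3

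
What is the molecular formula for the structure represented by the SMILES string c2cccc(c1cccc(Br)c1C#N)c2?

C13H8BrN

Heavy atoms from the SMILES: 1 Br, 13 C, 1 N.
Implicit hydrogens by atom environment:
  8 × C (aromatic): 1 H each → 8
  4 × C (aromatic): no H
  1 × Br: no H
  1 × C: no H
  1 × N: no H
  Total hydrogens = 8.
Molecular formula: C13H8BrN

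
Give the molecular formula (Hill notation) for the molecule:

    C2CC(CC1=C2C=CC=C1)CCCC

C14H20

Heavy atoms from the SMILES: 14 C.
Implicit hydrogens by atom environment:
  6 × C: 2 H each → 12
  4 × C (aromatic): 1 H each → 4
  2 × C (aromatic): no H
  1 × C: 3 H
  1 × C: 1 H
  Total hydrogens = 20.
Molecular formula: C14H20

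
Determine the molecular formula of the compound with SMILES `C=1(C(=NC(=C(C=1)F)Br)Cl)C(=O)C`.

C7H4BrClFNO

Heavy atoms from the SMILES: 1 Br, 7 C, 1 Cl, 1 F, 1 N, 1 O.
Implicit hydrogens by atom environment:
  4 × C (aromatic): no H
  1 × Br: no H
  1 × C: 3 H
  1 × C (aromatic): 1 H
  1 × C: no H
  1 × Cl: no H
  1 × F: no H
  1 × N (aromatic): no H
  1 × O: no H
  Total hydrogens = 4.
Molecular formula: C7H4BrClFNO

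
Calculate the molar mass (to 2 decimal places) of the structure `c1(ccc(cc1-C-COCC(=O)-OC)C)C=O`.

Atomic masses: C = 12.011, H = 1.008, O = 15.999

236.27

Molecular formula: C13H16O4.
M = 13×12.011 + 16×1.008 + 4×15.999 = 236.27 g/mol.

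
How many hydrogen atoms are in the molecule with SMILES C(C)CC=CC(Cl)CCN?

16

Hydrogens are implicit in SMILES; fill each atom to its normal valence:
  4 × C: 2 H each → 8
  3 × C: 1 H each → 3
  1 × C: 3 H
  1 × Cl: no H
  1 × N: 2 H
  Total hydrogens = 16.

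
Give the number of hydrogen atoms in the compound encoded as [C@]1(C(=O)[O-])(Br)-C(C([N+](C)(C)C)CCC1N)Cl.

18

Hydrogens are implicit in SMILES; fill each atom to its normal valence:
  3 × C: 3 H each → 9
  3 × C: 1 H each → 3
  2 × C: 2 H each → 4
  2 × C: no H
  1 × Br: no H
  1 × Cl: no H
  1 × N: 2 H
  1 × N (charge +1): no H
  1 × O: no H
  1 × O (charge -1): no H
  Total hydrogens = 18.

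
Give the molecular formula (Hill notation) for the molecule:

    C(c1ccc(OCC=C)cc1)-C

Heavy atoms from the SMILES: 11 C, 1 O.
Implicit hydrogens by atom environment:
  4 × C (aromatic): 1 H each → 4
  3 × C: 2 H each → 6
  2 × C (aromatic): no H
  1 × C: 3 H
  1 × C: 1 H
  1 × O: no H
  Total hydrogens = 14.
Molecular formula: C11H14O

C11H14O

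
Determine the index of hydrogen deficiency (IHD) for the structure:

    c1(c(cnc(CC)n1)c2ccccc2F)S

8

Molecular formula from the SMILES: C12H11FN2S.
DoU = (2C + 2 + N − H − X)/2 = (2·12 + 2 + 2 − 11 − 1)/2 = 16/2 = 8.
(Structurally: 2 ring(s) + 6 π bond(s) = 8.)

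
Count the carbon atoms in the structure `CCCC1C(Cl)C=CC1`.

8

The symbol for carbon appears 8 times in the SMILES. (Cl is a single chlorine, not C + l.)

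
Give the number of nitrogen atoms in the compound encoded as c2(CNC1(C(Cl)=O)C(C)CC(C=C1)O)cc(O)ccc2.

The symbol for nitrogen appears 1 time in the SMILES.

1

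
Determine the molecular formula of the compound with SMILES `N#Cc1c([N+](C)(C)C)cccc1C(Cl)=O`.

C11H12ClN2O+

Heavy atoms from the SMILES: 11 C, 1 Cl, 2 N, 1 O.
Implicit hydrogens by atom environment:
  3 × C: 3 H each → 9
  3 × C (aromatic): 1 H each → 3
  3 × C (aromatic): no H
  2 × C: no H
  1 × Cl: no H
  1 × N (charge +1): no H
  1 × N: no H
  1 × O: no H
  Total hydrogens = 12.
Net charge +1.
Molecular formula: C11H12ClN2O+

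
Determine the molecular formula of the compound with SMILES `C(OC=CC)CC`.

Heavy atoms from the SMILES: 6 C, 1 O.
Implicit hydrogens by atom environment:
  2 × C: 3 H each → 6
  2 × C: 2 H each → 4
  2 × C: 1 H each → 2
  1 × O: no H
  Total hydrogens = 12.
Molecular formula: C6H12O

C6H12O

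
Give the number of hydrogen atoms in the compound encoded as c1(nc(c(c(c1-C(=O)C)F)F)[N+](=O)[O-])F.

3

Hydrogens are implicit in SMILES; fill each atom to its normal valence:
  5 × C (aromatic): no H
  3 × F: no H
  2 × O: no H
  1 × C: 3 H
  1 × C: no H
  1 × N (aromatic): no H
  1 × N (charge +1): no H
  1 × O (charge -1): no H
  Total hydrogens = 3.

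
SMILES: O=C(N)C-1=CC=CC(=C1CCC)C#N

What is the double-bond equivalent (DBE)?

Molecular formula from the SMILES: C11H12N2O.
DoU = (2C + 2 + N − H − X)/2 = (2·11 + 2 + 2 − 12 − 0)/2 = 14/2 = 7.
(Structurally: 1 ring(s) + 6 π bond(s) = 7.)

7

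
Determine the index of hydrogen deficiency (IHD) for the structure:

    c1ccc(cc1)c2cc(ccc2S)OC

8

Molecular formula from the SMILES: C13H12OS.
DoU = (2C + 2 + N − H − X)/2 = (2·13 + 2 + 0 − 12 − 0)/2 = 16/2 = 8.
(Structurally: 2 ring(s) + 6 π bond(s) = 8.)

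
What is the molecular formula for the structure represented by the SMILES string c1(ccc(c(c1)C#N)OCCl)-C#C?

C10H6ClNO

Heavy atoms from the SMILES: 10 C, 1 Cl, 1 N, 1 O.
Implicit hydrogens by atom environment:
  3 × C (aromatic): 1 H each → 3
  3 × C (aromatic): no H
  2 × C: no H
  1 × C: 2 H
  1 × C: 1 H
  1 × Cl: no H
  1 × N: no H
  1 × O: no H
  Total hydrogens = 6.
Molecular formula: C10H6ClNO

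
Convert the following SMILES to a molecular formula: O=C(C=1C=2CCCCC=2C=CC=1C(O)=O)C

C13H14O3

Heavy atoms from the SMILES: 13 C, 3 O.
Implicit hydrogens by atom environment:
  4 × C: 2 H each → 8
  4 × C (aromatic): no H
  2 × C (aromatic): 1 H each → 2
  2 × C: no H
  2 × O: no H
  1 × C: 3 H
  1 × O: 1 H
  Total hydrogens = 14.
Molecular formula: C13H14O3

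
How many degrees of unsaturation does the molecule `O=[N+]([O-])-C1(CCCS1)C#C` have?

Molecular formula from the SMILES: C6H7NO2S.
DoU = (2C + 2 + N − H − X)/2 = (2·6 + 2 + 1 − 7 − 0)/2 = 8/2 = 4.
(Structurally: 1 ring(s) + 3 π bond(s) = 4.)

4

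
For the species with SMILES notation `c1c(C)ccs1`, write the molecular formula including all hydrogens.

Heavy atoms from the SMILES: 5 C, 1 S.
Implicit hydrogens by atom environment:
  3 × C (aromatic): 1 H each → 3
  1 × C: 3 H
  1 × C (aromatic): no H
  1 × S (aromatic): no H
  Total hydrogens = 6.
Molecular formula: C5H6S

C5H6S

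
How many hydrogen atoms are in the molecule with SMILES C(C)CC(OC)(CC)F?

Hydrogens are implicit in SMILES; fill each atom to its normal valence:
  3 × C: 3 H each → 9
  3 × C: 2 H each → 6
  1 × C: no H
  1 × F: no H
  1 × O: no H
  Total hydrogens = 15.

15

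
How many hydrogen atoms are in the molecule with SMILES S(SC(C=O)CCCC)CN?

15

Hydrogens are implicit in SMILES; fill each atom to its normal valence:
  4 × C: 2 H each → 8
  2 × C: 1 H each → 2
  2 × S: no H
  1 × C: 3 H
  1 × N: 2 H
  1 × O: no H
  Total hydrogens = 15.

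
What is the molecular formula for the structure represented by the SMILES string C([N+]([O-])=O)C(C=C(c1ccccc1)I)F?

Heavy atoms from the SMILES: 10 C, 1 F, 1 I, 1 N, 2 O.
Implicit hydrogens by atom environment:
  5 × C (aromatic): 1 H each → 5
  2 × C: 1 H each → 2
  1 × C: 2 H
  1 × C: no H
  1 × C (aromatic): no H
  1 × F: no H
  1 × I: no H
  1 × N (charge +1): no H
  1 × O: no H
  1 × O (charge -1): no H
  Total hydrogens = 9.
Molecular formula: C10H9FINO2

C10H9FINO2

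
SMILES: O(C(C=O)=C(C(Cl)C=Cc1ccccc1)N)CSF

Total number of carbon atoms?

The symbol for carbon appears 13 times in the SMILES. Lowercase c denotes aromatic carbon and counts toward C.

13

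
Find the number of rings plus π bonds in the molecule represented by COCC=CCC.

Molecular formula from the SMILES: C6H12O.
DoU = (2C + 2 + N − H − X)/2 = (2·6 + 2 + 0 − 12 − 0)/2 = 2/2 = 1.
(Structurally: 0 ring(s) + 1 π bond(s) = 1.)

1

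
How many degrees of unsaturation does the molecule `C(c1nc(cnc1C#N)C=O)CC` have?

7

Molecular formula from the SMILES: C9H9N3O.
DoU = (2C + 2 + N − H − X)/2 = (2·9 + 2 + 3 − 9 − 0)/2 = 14/2 = 7.
(Structurally: 1 ring(s) + 6 π bond(s) = 7.)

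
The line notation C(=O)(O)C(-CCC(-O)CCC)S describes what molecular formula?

Heavy atoms from the SMILES: 8 C, 3 O, 1 S.
Implicit hydrogens by atom environment:
  4 × C: 2 H each → 8
  2 × C: 1 H each → 2
  2 × O: 1 H each → 2
  1 × C: 3 H
  1 × C: no H
  1 × O: no H
  1 × S: 1 H
  Total hydrogens = 16.
Molecular formula: C8H16O3S

C8H16O3S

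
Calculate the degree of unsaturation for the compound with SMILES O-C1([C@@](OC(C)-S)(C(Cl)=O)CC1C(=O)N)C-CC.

3

Molecular formula from the SMILES: C11H18ClNO4S.
DoU = (2C + 2 + N − H − X)/2 = (2·11 + 2 + 1 − 18 − 1)/2 = 6/2 = 3.
(Structurally: 1 ring(s) + 2 π bond(s) = 3.)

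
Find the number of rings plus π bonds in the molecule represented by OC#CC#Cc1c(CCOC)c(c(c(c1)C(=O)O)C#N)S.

11

Molecular formula from the SMILES: C15H11NO4S.
DoU = (2C + 2 + N − H − X)/2 = (2·15 + 2 + 1 − 11 − 0)/2 = 22/2 = 11.
(Structurally: 1 ring(s) + 10 π bond(s) = 11.)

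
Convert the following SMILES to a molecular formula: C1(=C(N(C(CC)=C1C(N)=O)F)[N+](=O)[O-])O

C7H8FN3O4

Heavy atoms from the SMILES: 7 C, 1 F, 3 N, 4 O.
Implicit hydrogens by atom environment:
  4 × C (aromatic): no H
  2 × O: no H
  1 × C: 3 H
  1 × C: 2 H
  1 × C: no H
  1 × F: no H
  1 × N: 2 H
  1 × N (aromatic): no H
  1 × N (charge +1): no H
  1 × O: 1 H
  1 × O (charge -1): no H
  Total hydrogens = 8.
Molecular formula: C7H8FN3O4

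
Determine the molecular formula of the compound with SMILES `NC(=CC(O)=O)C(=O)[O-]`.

Heavy atoms from the SMILES: 4 C, 1 N, 4 O.
Implicit hydrogens by atom environment:
  3 × C: no H
  2 × O: no H
  1 × C: 1 H
  1 × N: 2 H
  1 × O: 1 H
  1 × O (charge -1): no H
  Total hydrogens = 4.
Net charge -1.
Molecular formula: C4H4NO4-

C4H4NO4-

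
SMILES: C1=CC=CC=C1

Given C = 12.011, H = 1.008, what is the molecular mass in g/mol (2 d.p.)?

Molecular formula: C6H6.
M = 6×12.011 + 6×1.008 = 78.11 g/mol.

78.11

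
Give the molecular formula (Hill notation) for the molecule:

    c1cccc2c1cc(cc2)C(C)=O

C12H10O

Heavy atoms from the SMILES: 12 C, 1 O.
Implicit hydrogens by atom environment:
  7 × C (aromatic): 1 H each → 7
  3 × C (aromatic): no H
  1 × C: 3 H
  1 × C: no H
  1 × O: no H
  Total hydrogens = 10.
Molecular formula: C12H10O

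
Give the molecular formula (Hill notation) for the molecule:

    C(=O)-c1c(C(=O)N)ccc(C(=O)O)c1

Heavy atoms from the SMILES: 9 C, 1 N, 4 O.
Implicit hydrogens by atom environment:
  3 × C (aromatic): 1 H each → 3
  3 × C (aromatic): no H
  3 × O: no H
  2 × C: no H
  1 × C: 1 H
  1 × N: 2 H
  1 × O: 1 H
  Total hydrogens = 7.
Molecular formula: C9H7NO4

C9H7NO4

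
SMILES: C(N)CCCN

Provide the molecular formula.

C4H12N2

Heavy atoms from the SMILES: 4 C, 2 N.
Implicit hydrogens by atom environment:
  4 × C: 2 H each → 8
  2 × N: 2 H each → 4
  Total hydrogens = 12.
Molecular formula: C4H12N2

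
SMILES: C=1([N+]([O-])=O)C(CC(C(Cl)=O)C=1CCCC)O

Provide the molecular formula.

Heavy atoms from the SMILES: 10 C, 1 Cl, 1 N, 4 O.
Implicit hydrogens by atom environment:
  4 × C: 2 H each → 8
  3 × C: no H
  2 × C: 1 H each → 2
  2 × O: no H
  1 × C: 3 H
  1 × Cl: no H
  1 × N (charge +1): no H
  1 × O: 1 H
  1 × O (charge -1): no H
  Total hydrogens = 14.
Molecular formula: C10H14ClNO4

C10H14ClNO4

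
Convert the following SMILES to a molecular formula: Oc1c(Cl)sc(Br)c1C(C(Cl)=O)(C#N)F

Heavy atoms from the SMILES: 1 Br, 7 C, 2 Cl, 1 F, 1 N, 2 O, 1 S.
Implicit hydrogens by atom environment:
  4 × C (aromatic): no H
  3 × C: no H
  2 × Cl: no H
  1 × Br: no H
  1 × F: no H
  1 × N: no H
  1 × O: 1 H
  1 × O: no H
  1 × S (aromatic): no H
  Total hydrogens = 1.
Molecular formula: C7HBrCl2FNO2S

C7HBrCl2FNO2S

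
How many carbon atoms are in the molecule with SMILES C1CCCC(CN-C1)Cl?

The symbol for carbon appears 7 times in the SMILES. (Cl is a single chlorine, not C + l.)

7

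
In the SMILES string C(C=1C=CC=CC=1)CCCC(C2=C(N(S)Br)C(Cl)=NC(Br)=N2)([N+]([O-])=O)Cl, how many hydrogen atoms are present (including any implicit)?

Hydrogens are implicit in SMILES; fill each atom to its normal valence:
  5 × C (aromatic): 1 H each → 5
  5 × C (aromatic): no H
  4 × C: 2 H each → 8
  2 × Br: no H
  2 × Cl: no H
  2 × N (aromatic): no H
  1 × C: no H
  1 × N: no H
  1 × N (charge +1): no H
  1 × O: no H
  1 × O (charge -1): no H
  1 × S: 1 H
  Total hydrogens = 14.

14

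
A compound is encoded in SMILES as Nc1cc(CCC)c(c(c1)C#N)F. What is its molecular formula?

Heavy atoms from the SMILES: 10 C, 1 F, 2 N.
Implicit hydrogens by atom environment:
  4 × C (aromatic): no H
  2 × C: 2 H each → 4
  2 × C (aromatic): 1 H each → 2
  1 × C: 3 H
  1 × C: no H
  1 × F: no H
  1 × N: 2 H
  1 × N: no H
  Total hydrogens = 11.
Molecular formula: C10H11FN2

C10H11FN2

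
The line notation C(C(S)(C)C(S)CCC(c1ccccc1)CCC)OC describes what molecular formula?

C17H28OS2

Heavy atoms from the SMILES: 17 C, 1 O, 2 S.
Implicit hydrogens by atom environment:
  5 × C: 2 H each → 10
  5 × C (aromatic): 1 H each → 5
  3 × C: 3 H each → 9
  2 × C: 1 H each → 2
  2 × S: 1 H each → 2
  1 × C: no H
  1 × C (aromatic): no H
  1 × O: no H
  Total hydrogens = 28.
Molecular formula: C17H28OS2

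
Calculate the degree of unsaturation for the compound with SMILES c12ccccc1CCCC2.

5

Molecular formula from the SMILES: C10H12.
DoU = (2C + 2 + N − H − X)/2 = (2·10 + 2 + 0 − 12 − 0)/2 = 10/2 = 5.
(Structurally: 2 ring(s) + 3 π bond(s) = 5.)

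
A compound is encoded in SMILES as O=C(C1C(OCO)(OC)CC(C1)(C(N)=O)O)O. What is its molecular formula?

C9H15NO7

Heavy atoms from the SMILES: 9 C, 1 N, 7 O.
Implicit hydrogens by atom environment:
  4 × C: no H
  4 × O: no H
  3 × C: 2 H each → 6
  3 × O: 1 H each → 3
  1 × C: 3 H
  1 × C: 1 H
  1 × N: 2 H
  Total hydrogens = 15.
Molecular formula: C9H15NO7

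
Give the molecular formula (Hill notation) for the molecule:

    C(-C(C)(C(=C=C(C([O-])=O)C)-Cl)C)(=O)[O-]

Heavy atoms from the SMILES: 9 C, 1 Cl, 4 O.
Implicit hydrogens by atom environment:
  6 × C: no H
  3 × C: 3 H each → 9
  2 × O: no H
  2 × O (charge -1): no H
  1 × Cl: no H
  Total hydrogens = 9.
Net charge -2.
Molecular formula: [C9H9ClO4]2-

[C9H9ClO4]2-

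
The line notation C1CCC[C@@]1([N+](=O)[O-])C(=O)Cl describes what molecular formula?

C6H8ClNO3

Heavy atoms from the SMILES: 6 C, 1 Cl, 1 N, 3 O.
Implicit hydrogens by atom environment:
  4 × C: 2 H each → 8
  2 × C: no H
  2 × O: no H
  1 × Cl: no H
  1 × N (charge +1): no H
  1 × O (charge -1): no H
  Total hydrogens = 8.
Molecular formula: C6H8ClNO3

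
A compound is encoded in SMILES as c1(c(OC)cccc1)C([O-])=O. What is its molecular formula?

C8H7O3-

Heavy atoms from the SMILES: 8 C, 3 O.
Implicit hydrogens by atom environment:
  4 × C (aromatic): 1 H each → 4
  2 × C (aromatic): no H
  2 × O: no H
  1 × C: 3 H
  1 × C: no H
  1 × O (charge -1): no H
  Total hydrogens = 7.
Net charge -1.
Molecular formula: C8H7O3-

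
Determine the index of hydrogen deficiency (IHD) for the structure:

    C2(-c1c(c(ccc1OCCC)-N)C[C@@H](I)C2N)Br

Molecular formula from the SMILES: C13H18BrIN2O.
DoU = (2C + 2 + N − H − X)/2 = (2·13 + 2 + 2 − 18 − 2)/2 = 10/2 = 5.
(Structurally: 2 ring(s) + 3 π bond(s) = 5.)

5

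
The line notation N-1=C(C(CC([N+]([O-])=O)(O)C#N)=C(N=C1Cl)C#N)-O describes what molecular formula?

Heavy atoms from the SMILES: 8 C, 1 Cl, 5 N, 4 O.
Implicit hydrogens by atom environment:
  4 × C (aromatic): no H
  3 × C: no H
  2 × N (aromatic): no H
  2 × N: no H
  2 × O: 1 H each → 2
  1 × C: 2 H
  1 × Cl: no H
  1 × N (charge +1): no H
  1 × O: no H
  1 × O (charge -1): no H
  Total hydrogens = 4.
Molecular formula: C8H4ClN5O4

C8H4ClN5O4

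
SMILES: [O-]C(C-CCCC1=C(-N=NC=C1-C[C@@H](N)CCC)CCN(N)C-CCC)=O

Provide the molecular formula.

Heavy atoms from the SMILES: 20 C, 5 N, 2 O.
Implicit hydrogens by atom environment:
  12 × C: 2 H each → 24
  3 × C (aromatic): no H
  2 × C: 3 H each → 6
  2 × N: 2 H each → 4
  2 × N (aromatic): no H
  1 × C (aromatic): 1 H
  1 × C: 1 H
  1 × C: no H
  1 × N: no H
  1 × O: no H
  1 × O (charge -1): no H
  Total hydrogens = 36.
Net charge -1.
Molecular formula: C20H36N5O2-

C20H36N5O2-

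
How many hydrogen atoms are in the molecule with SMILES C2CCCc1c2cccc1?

12

Hydrogens are implicit in SMILES; fill each atom to its normal valence:
  4 × C: 2 H each → 8
  4 × C (aromatic): 1 H each → 4
  2 × C (aromatic): no H
  Total hydrogens = 12.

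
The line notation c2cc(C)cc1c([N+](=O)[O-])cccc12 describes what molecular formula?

C11H9NO2

Heavy atoms from the SMILES: 11 C, 1 N, 2 O.
Implicit hydrogens by atom environment:
  6 × C (aromatic): 1 H each → 6
  4 × C (aromatic): no H
  1 × C: 3 H
  1 × N (charge +1): no H
  1 × O: no H
  1 × O (charge -1): no H
  Total hydrogens = 9.
Molecular formula: C11H9NO2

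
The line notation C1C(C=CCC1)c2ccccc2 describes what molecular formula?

Heavy atoms from the SMILES: 12 C.
Implicit hydrogens by atom environment:
  5 × C (aromatic): 1 H each → 5
  3 × C: 2 H each → 6
  3 × C: 1 H each → 3
  1 × C (aromatic): no H
  Total hydrogens = 14.
Molecular formula: C12H14

C12H14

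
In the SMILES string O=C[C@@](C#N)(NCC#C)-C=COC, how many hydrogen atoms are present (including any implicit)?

10

Hydrogens are implicit in SMILES; fill each atom to its normal valence:
  4 × C: 1 H each → 4
  3 × C: no H
  2 × O: no H
  1 × C: 3 H
  1 × C: 2 H
  1 × N: 1 H
  1 × N: no H
  Total hydrogens = 10.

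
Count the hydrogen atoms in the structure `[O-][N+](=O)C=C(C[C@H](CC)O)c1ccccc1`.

15

Hydrogens are implicit in SMILES; fill each atom to its normal valence:
  5 × C (aromatic): 1 H each → 5
  2 × C: 2 H each → 4
  2 × C: 1 H each → 2
  1 × C: 3 H
  1 × C: no H
  1 × C (aromatic): no H
  1 × N (charge +1): no H
  1 × O: 1 H
  1 × O: no H
  1 × O (charge -1): no H
  Total hydrogens = 15.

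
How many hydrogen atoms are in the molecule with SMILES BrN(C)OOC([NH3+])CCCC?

Hydrogens are implicit in SMILES; fill each atom to its normal valence:
  3 × C: 2 H each → 6
  2 × C: 3 H each → 6
  2 × O: no H
  1 × Br: no H
  1 × C: 1 H
  1 × N (charge +1): 3 H
  1 × N: no H
  Total hydrogens = 16.

16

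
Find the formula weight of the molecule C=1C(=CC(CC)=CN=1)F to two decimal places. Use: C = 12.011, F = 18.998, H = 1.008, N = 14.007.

125.15

Molecular formula: C7H8FN.
M = 7×12.011 + 1×18.998 + 8×1.008 + 1×14.007 = 125.15 g/mol.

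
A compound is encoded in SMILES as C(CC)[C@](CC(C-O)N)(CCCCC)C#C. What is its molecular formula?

C14H27NO

Heavy atoms from the SMILES: 14 C, 1 N, 1 O.
Implicit hydrogens by atom environment:
  8 × C: 2 H each → 16
  2 × C: 3 H each → 6
  2 × C: 1 H each → 2
  2 × C: no H
  1 × N: 2 H
  1 × O: 1 H
  Total hydrogens = 27.
Molecular formula: C14H27NO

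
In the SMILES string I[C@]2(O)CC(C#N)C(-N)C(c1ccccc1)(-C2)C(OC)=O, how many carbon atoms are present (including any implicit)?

15

The symbol for carbon appears 15 times in the SMILES. Lowercase c denotes aromatic carbon and counts toward C.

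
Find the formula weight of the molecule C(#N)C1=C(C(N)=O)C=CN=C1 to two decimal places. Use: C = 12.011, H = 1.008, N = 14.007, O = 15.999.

147.14

Molecular formula: C7H5N3O.
M = 7×12.011 + 5×1.008 + 3×14.007 + 1×15.999 = 147.14 g/mol.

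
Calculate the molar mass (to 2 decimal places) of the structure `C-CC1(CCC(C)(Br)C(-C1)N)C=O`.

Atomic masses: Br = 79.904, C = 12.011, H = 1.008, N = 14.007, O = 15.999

248.16

Molecular formula: C10H18BrNO.
M = 1×79.904 + 10×12.011 + 18×1.008 + 1×14.007 + 1×15.999 = 248.16 g/mol.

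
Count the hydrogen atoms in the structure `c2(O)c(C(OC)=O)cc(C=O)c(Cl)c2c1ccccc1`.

Hydrogens are implicit in SMILES; fill each atom to its normal valence:
  6 × C (aromatic): 1 H each → 6
  6 × C (aromatic): no H
  3 × O: no H
  1 × C: 3 H
  1 × C: 1 H
  1 × C: no H
  1 × Cl: no H
  1 × O: 1 H
  Total hydrogens = 11.

11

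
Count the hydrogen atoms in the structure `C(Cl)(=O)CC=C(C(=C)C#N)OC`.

Hydrogens are implicit in SMILES; fill each atom to its normal valence:
  4 × C: no H
  2 × C: 2 H each → 4
  2 × O: no H
  1 × C: 3 H
  1 × C: 1 H
  1 × Cl: no H
  1 × N: no H
  Total hydrogens = 8.

8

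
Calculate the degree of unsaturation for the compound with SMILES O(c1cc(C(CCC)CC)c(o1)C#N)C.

5

Molecular formula from the SMILES: C12H17NO2.
DoU = (2C + 2 + N − H − X)/2 = (2·12 + 2 + 1 − 17 − 0)/2 = 10/2 = 5.
(Structurally: 1 ring(s) + 4 π bond(s) = 5.)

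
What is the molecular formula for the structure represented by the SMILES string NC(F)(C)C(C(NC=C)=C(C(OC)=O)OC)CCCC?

C14H25FN2O3

Heavy atoms from the SMILES: 14 C, 1 F, 2 N, 3 O.
Implicit hydrogens by atom environment:
  4 × C: 3 H each → 12
  4 × C: 2 H each → 8
  4 × C: no H
  3 × O: no H
  2 × C: 1 H each → 2
  1 × F: no H
  1 × N: 2 H
  1 × N: 1 H
  Total hydrogens = 25.
Molecular formula: C14H25FN2O3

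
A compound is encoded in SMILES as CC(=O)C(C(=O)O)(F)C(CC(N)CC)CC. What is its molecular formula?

Heavy atoms from the SMILES: 11 C, 1 F, 1 N, 3 O.
Implicit hydrogens by atom environment:
  3 × C: 3 H each → 9
  3 × C: 2 H each → 6
  3 × C: no H
  2 × C: 1 H each → 2
  2 × O: no H
  1 × F: no H
  1 × N: 2 H
  1 × O: 1 H
  Total hydrogens = 20.
Molecular formula: C11H20FNO3

C11H20FNO3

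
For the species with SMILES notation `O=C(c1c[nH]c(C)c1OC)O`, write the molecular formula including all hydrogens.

C7H9NO3

Heavy atoms from the SMILES: 7 C, 1 N, 3 O.
Implicit hydrogens by atom environment:
  3 × C (aromatic): no H
  2 × C: 3 H each → 6
  2 × O: no H
  1 × C (aromatic): 1 H
  1 × C: no H
  1 × N (aromatic): 1 H
  1 × O: 1 H
  Total hydrogens = 9.
Molecular formula: C7H9NO3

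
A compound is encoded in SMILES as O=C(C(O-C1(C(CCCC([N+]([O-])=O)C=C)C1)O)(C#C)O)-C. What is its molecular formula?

Heavy atoms from the SMILES: 14 C, 1 N, 6 O.
Implicit hydrogens by atom environment:
  5 × C: 2 H each → 10
  4 × C: 1 H each → 4
  4 × C: no H
  3 × O: no H
  2 × O: 1 H each → 2
  1 × C: 3 H
  1 × N (charge +1): no H
  1 × O (charge -1): no H
  Total hydrogens = 19.
Molecular formula: C14H19NO6

C14H19NO6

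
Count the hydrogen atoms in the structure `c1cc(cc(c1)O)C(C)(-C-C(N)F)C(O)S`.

16

Hydrogens are implicit in SMILES; fill each atom to its normal valence:
  4 × C (aromatic): 1 H each → 4
  2 × C: 1 H each → 2
  2 × C (aromatic): no H
  2 × O: 1 H each → 2
  1 × C: 3 H
  1 × C: 2 H
  1 × C: no H
  1 × F: no H
  1 × N: 2 H
  1 × S: 1 H
  Total hydrogens = 16.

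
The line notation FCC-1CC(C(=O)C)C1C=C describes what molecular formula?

C9H13FO

Heavy atoms from the SMILES: 9 C, 1 F, 1 O.
Implicit hydrogens by atom environment:
  4 × C: 1 H each → 4
  3 × C: 2 H each → 6
  1 × C: 3 H
  1 × C: no H
  1 × F: no H
  1 × O: no H
  Total hydrogens = 13.
Molecular formula: C9H13FO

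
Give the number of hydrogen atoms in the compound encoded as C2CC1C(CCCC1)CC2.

18

Hydrogens are implicit in SMILES; fill each atom to its normal valence:
  8 × C: 2 H each → 16
  2 × C: 1 H each → 2
  Total hydrogens = 18.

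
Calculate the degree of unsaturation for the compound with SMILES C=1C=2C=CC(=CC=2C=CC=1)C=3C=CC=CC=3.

11

Molecular formula from the SMILES: C16H12.
DoU = (2C + 2 + N − H − X)/2 = (2·16 + 2 + 0 − 12 − 0)/2 = 22/2 = 11.
(Structurally: 3 ring(s) + 8 π bond(s) = 11.)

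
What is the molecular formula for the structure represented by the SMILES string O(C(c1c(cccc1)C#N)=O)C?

Heavy atoms from the SMILES: 9 C, 1 N, 2 O.
Implicit hydrogens by atom environment:
  4 × C (aromatic): 1 H each → 4
  2 × C (aromatic): no H
  2 × C: no H
  2 × O: no H
  1 × C: 3 H
  1 × N: no H
  Total hydrogens = 7.
Molecular formula: C9H7NO2

C9H7NO2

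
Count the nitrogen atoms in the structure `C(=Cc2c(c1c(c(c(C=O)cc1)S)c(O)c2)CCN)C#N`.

The symbol for nitrogen appears 2 times in the SMILES.

2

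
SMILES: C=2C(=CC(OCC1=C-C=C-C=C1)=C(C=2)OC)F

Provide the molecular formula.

Heavy atoms from the SMILES: 14 C, 1 F, 2 O.
Implicit hydrogens by atom environment:
  8 × C (aromatic): 1 H each → 8
  4 × C (aromatic): no H
  2 × O: no H
  1 × C: 3 H
  1 × C: 2 H
  1 × F: no H
  Total hydrogens = 13.
Molecular formula: C14H13FO2

C14H13FO2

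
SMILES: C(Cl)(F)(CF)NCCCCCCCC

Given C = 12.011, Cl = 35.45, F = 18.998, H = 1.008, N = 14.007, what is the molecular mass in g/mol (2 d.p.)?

227.72

Molecular formula: C10H20ClF2N.
M = 10×12.011 + 1×35.45 + 2×18.998 + 20×1.008 + 1×14.007 = 227.72 g/mol.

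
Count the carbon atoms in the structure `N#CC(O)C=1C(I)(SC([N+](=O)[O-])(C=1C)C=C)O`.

9

The symbol for carbon appears 9 times in the SMILES.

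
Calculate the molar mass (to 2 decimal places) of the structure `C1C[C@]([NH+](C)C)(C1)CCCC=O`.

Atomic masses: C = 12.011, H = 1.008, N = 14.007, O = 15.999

Molecular formula: C10H20NO+.
M = 10×12.011 + 20×1.008 + 1×14.007 + 1×15.999 = 170.28 g/mol.

170.28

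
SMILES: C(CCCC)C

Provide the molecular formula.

C6H14

Heavy atoms from the SMILES: 6 C.
Implicit hydrogens by atom environment:
  4 × C: 2 H each → 8
  2 × C: 3 H each → 6
  Total hydrogens = 14.
Molecular formula: C6H14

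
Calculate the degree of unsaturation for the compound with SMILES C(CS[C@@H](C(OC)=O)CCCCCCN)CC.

1

Molecular formula from the SMILES: C13H27NO2S.
DoU = (2C + 2 + N − H − X)/2 = (2·13 + 2 + 1 − 27 − 0)/2 = 2/2 = 1.
(Structurally: 0 ring(s) + 1 π bond(s) = 1.)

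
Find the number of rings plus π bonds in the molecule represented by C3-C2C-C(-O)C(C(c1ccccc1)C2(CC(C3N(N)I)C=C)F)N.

Molecular formula from the SMILES: C18H25FIN3O.
DoU = (2C + 2 + N − H − X)/2 = (2·18 + 2 + 3 − 25 − 2)/2 = 14/2 = 7.
(Structurally: 3 ring(s) + 4 π bond(s) = 7.)

7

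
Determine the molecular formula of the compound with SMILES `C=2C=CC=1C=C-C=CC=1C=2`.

Heavy atoms from the SMILES: 10 C.
Implicit hydrogens by atom environment:
  8 × C (aromatic): 1 H each → 8
  2 × C (aromatic): no H
  Total hydrogens = 8.
Molecular formula: C10H8

C10H8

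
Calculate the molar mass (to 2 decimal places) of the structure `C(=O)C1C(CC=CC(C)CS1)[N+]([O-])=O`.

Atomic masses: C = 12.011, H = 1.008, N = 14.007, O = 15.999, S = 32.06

Molecular formula: C9H13NO3S.
M = 9×12.011 + 13×1.008 + 1×14.007 + 3×15.999 + 1×32.06 = 215.27 g/mol.

215.27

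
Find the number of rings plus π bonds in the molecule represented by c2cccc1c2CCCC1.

5

Molecular formula from the SMILES: C10H12.
DoU = (2C + 2 + N − H − X)/2 = (2·10 + 2 + 0 − 12 − 0)/2 = 10/2 = 5.
(Structurally: 2 ring(s) + 3 π bond(s) = 5.)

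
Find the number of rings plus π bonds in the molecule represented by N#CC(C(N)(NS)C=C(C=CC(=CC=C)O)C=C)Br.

7

Molecular formula from the SMILES: C13H16BrN3OS.
DoU = (2C + 2 + N − H − X)/2 = (2·13 + 2 + 3 − 16 − 1)/2 = 14/2 = 7.
(Structurally: 0 ring(s) + 7 π bond(s) = 7.)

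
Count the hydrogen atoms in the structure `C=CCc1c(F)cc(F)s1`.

Hydrogens are implicit in SMILES; fill each atom to its normal valence:
  3 × C (aromatic): no H
  2 × C: 2 H each → 4
  2 × F: no H
  1 × C (aromatic): 1 H
  1 × C: 1 H
  1 × S (aromatic): no H
  Total hydrogens = 6.

6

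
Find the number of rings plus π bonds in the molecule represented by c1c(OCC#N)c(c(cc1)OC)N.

Molecular formula from the SMILES: C9H10N2O2.
DoU = (2C + 2 + N − H − X)/2 = (2·9 + 2 + 2 − 10 − 0)/2 = 12/2 = 6.
(Structurally: 1 ring(s) + 5 π bond(s) = 6.)

6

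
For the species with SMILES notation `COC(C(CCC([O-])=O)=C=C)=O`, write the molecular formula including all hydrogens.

Heavy atoms from the SMILES: 8 C, 4 O.
Implicit hydrogens by atom environment:
  4 × C: no H
  3 × C: 2 H each → 6
  3 × O: no H
  1 × C: 3 H
  1 × O (charge -1): no H
  Total hydrogens = 9.
Net charge -1.
Molecular formula: C8H9O4-

C8H9O4-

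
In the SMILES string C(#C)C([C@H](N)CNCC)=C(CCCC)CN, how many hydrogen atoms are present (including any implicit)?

25

Hydrogens are implicit in SMILES; fill each atom to its normal valence:
  6 × C: 2 H each → 12
  3 × C: no H
  2 × C: 3 H each → 6
  2 × C: 1 H each → 2
  2 × N: 2 H each → 4
  1 × N: 1 H
  Total hydrogens = 25.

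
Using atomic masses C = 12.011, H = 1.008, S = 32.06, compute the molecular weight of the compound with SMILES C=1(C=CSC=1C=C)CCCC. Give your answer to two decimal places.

166.28

Molecular formula: C10H14S.
M = 10×12.011 + 14×1.008 + 1×32.06 = 166.28 g/mol.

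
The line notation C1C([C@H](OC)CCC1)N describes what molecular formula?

C7H15NO

Heavy atoms from the SMILES: 7 C, 1 N, 1 O.
Implicit hydrogens by atom environment:
  4 × C: 2 H each → 8
  2 × C: 1 H each → 2
  1 × C: 3 H
  1 × N: 2 H
  1 × O: no H
  Total hydrogens = 15.
Molecular formula: C7H15NO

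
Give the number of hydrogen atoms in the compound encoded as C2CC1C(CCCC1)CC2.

Hydrogens are implicit in SMILES; fill each atom to its normal valence:
  8 × C: 2 H each → 16
  2 × C: 1 H each → 2
  Total hydrogens = 18.

18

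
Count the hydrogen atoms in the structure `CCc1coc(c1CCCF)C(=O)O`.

Hydrogens are implicit in SMILES; fill each atom to its normal valence:
  4 × C: 2 H each → 8
  3 × C (aromatic): no H
  1 × C: 3 H
  1 × C (aromatic): 1 H
  1 × C: no H
  1 × F: no H
  1 × O: 1 H
  1 × O (aromatic): no H
  1 × O: no H
  Total hydrogens = 13.

13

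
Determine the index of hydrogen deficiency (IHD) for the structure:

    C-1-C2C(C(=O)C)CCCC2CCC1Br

Molecular formula from the SMILES: C12H19BrO.
DoU = (2C + 2 + N − H − X)/2 = (2·12 + 2 + 0 − 19 − 1)/2 = 6/2 = 3.
(Structurally: 2 ring(s) + 1 π bond(s) = 3.)

3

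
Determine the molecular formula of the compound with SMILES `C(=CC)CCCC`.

C7H14

Heavy atoms from the SMILES: 7 C.
Implicit hydrogens by atom environment:
  3 × C: 2 H each → 6
  2 × C: 3 H each → 6
  2 × C: 1 H each → 2
  Total hydrogens = 14.
Molecular formula: C7H14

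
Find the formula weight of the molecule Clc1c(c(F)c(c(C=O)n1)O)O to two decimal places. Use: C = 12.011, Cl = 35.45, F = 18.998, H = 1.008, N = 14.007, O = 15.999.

191.54

Molecular formula: C6H3ClFNO3.
M = 6×12.011 + 1×35.45 + 1×18.998 + 3×1.008 + 1×14.007 + 3×15.999 = 191.54 g/mol.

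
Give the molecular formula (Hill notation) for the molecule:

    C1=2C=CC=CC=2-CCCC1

Heavy atoms from the SMILES: 10 C.
Implicit hydrogens by atom environment:
  4 × C: 2 H each → 8
  4 × C (aromatic): 1 H each → 4
  2 × C (aromatic): no H
  Total hydrogens = 12.
Molecular formula: C10H12

C10H12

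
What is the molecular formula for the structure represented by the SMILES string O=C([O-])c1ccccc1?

C7H5O2-

Heavy atoms from the SMILES: 7 C, 2 O.
Implicit hydrogens by atom environment:
  5 × C (aromatic): 1 H each → 5
  1 × C (aromatic): no H
  1 × C: no H
  1 × O: no H
  1 × O (charge -1): no H
  Total hydrogens = 5.
Net charge -1.
Molecular formula: C7H5O2-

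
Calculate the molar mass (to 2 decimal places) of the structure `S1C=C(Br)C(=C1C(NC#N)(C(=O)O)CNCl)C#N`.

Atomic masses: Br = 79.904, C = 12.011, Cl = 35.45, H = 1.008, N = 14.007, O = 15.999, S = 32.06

Molecular formula: C9H6BrClN4O2S.
M = 1×79.904 + 9×12.011 + 1×35.45 + 6×1.008 + 4×14.007 + 2×15.999 + 1×32.06 = 349.59 g/mol.

349.59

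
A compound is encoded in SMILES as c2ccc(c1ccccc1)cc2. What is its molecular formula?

C12H10

Heavy atoms from the SMILES: 12 C.
Implicit hydrogens by atom environment:
  10 × C (aromatic): 1 H each → 10
  2 × C (aromatic): no H
  Total hydrogens = 10.
Molecular formula: C12H10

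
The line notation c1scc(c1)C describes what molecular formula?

Heavy atoms from the SMILES: 5 C, 1 S.
Implicit hydrogens by atom environment:
  3 × C (aromatic): 1 H each → 3
  1 × C: 3 H
  1 × C (aromatic): no H
  1 × S (aromatic): no H
  Total hydrogens = 6.
Molecular formula: C5H6S

C5H6S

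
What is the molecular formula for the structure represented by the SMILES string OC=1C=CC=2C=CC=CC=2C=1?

C10H8O

Heavy atoms from the SMILES: 10 C, 1 O.
Implicit hydrogens by atom environment:
  7 × C (aromatic): 1 H each → 7
  3 × C (aromatic): no H
  1 × O: 1 H
  Total hydrogens = 8.
Molecular formula: C10H8O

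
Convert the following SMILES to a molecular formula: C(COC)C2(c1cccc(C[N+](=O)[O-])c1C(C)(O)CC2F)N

Heavy atoms from the SMILES: 15 C, 1 F, 2 N, 4 O.
Implicit hydrogens by atom environment:
  4 × C: 2 H each → 8
  3 × C (aromatic): 1 H each → 3
  3 × C (aromatic): no H
  2 × C: 3 H each → 6
  2 × C: no H
  2 × O: no H
  1 × C: 1 H
  1 × F: no H
  1 × N: 2 H
  1 × N (charge +1): no H
  1 × O: 1 H
  1 × O (charge -1): no H
  Total hydrogens = 21.
Molecular formula: C15H21FN2O4

C15H21FN2O4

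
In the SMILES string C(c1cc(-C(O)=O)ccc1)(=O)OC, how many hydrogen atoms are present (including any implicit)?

Hydrogens are implicit in SMILES; fill each atom to its normal valence:
  4 × C (aromatic): 1 H each → 4
  3 × O: no H
  2 × C (aromatic): no H
  2 × C: no H
  1 × C: 3 H
  1 × O: 1 H
  Total hydrogens = 8.

8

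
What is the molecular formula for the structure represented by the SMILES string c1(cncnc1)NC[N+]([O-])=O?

Heavy atoms from the SMILES: 5 C, 4 N, 2 O.
Implicit hydrogens by atom environment:
  3 × C (aromatic): 1 H each → 3
  2 × N (aromatic): no H
  1 × C: 2 H
  1 × C (aromatic): no H
  1 × N: 1 H
  1 × N (charge +1): no H
  1 × O: no H
  1 × O (charge -1): no H
  Total hydrogens = 6.
Molecular formula: C5H6N4O2

C5H6N4O2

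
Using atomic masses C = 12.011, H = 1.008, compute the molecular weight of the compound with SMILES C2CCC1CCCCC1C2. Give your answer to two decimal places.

138.25

Molecular formula: C10H18.
M = 10×12.011 + 18×1.008 = 138.25 g/mol.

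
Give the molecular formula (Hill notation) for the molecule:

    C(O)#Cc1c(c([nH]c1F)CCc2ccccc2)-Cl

Heavy atoms from the SMILES: 14 C, 1 Cl, 1 F, 1 N, 1 O.
Implicit hydrogens by atom environment:
  5 × C (aromatic): 1 H each → 5
  5 × C (aromatic): no H
  2 × C: 2 H each → 4
  2 × C: no H
  1 × Cl: no H
  1 × F: no H
  1 × N (aromatic): 1 H
  1 × O: 1 H
  Total hydrogens = 11.
Molecular formula: C14H11ClFNO

C14H11ClFNO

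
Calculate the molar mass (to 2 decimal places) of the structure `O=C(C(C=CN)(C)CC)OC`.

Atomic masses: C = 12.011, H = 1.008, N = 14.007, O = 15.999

157.21

Molecular formula: C8H15NO2.
M = 8×12.011 + 15×1.008 + 1×14.007 + 2×15.999 = 157.21 g/mol.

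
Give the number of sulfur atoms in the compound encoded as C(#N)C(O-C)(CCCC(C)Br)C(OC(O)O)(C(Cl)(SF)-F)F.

1

The symbol for sulfur appears 1 time in the SMILES.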